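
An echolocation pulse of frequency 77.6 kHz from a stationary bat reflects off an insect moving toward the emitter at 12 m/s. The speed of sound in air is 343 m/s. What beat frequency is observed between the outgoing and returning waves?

The insect first receives the wave as a moving observer: f₁ = f₀ · (v + u)/v = 77.6 × (343 + 12)/343 ≈ 80.31 kHz.
On reflection it acts as a source moving toward the stationary detector: f₂ = f₁ · v/(v − u) = 80.31 × 343/331 ≈ 83.23 kHz.
Equivalently f₂ = f₀ · (v + u)/(v − u).
Beat frequency (with f₀ = 77600 Hz): |f₂ − f₀| = 2u·f₀/(v − u) = 2 × 12 × 77600/331 ≈ 5627 Hz.

5627 Hz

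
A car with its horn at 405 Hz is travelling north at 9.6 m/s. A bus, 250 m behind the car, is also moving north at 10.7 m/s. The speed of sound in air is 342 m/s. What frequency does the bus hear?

The bus is behind, so the car is moving away from it while the bus is moving toward the car.
Both move, so f' = f · (v + v_o)/(v + v_s).
f' = 405 × (342 + 10.7)/(342 + 9.6) = 405 × 352.7/351.6 ≈ 406 Hz.

406 Hz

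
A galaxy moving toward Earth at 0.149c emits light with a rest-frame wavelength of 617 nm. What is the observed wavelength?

Relativistic Doppler for wavelength: λ' = λ₀ · √((1 − β)/(1 + β)).
λ' = 617 × √(0.8510/1.1490) = 617 × 0.86061 ≈ 531.0 nm.

531.0 nm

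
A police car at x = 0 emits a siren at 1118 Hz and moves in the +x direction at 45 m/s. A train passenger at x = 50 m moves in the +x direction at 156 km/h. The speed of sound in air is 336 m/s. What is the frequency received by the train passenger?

156 km/h = 43.33 m/s.
The observer lies on the +x side, so the source is heading toward the observer and the observer is heading away from the source.
General Doppler shift: f' = f · (v − v_o)/(v − v_s).
f' = 1118 × (336 − 43.33)/(336 − 45) = 1118 × 292.67/291 ≈ 1124 Hz.

1124 Hz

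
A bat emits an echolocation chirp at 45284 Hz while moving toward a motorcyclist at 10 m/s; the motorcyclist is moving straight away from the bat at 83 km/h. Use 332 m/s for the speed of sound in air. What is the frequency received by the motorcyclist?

43448 Hz

83 km/h = 23.06 m/s.
General Doppler shift: f' = f · (v − v_o)/(v − v_s).
f' = 45284 × (332 − 23.06)/(332 − 10) = 45284 × 308.94/322 ≈ 43448 Hz.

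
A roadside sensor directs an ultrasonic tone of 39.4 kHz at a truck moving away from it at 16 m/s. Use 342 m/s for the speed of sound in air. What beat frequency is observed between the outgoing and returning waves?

3522 Hz

The truck first receives the wave as a moving observer: f₁ = f₀ · (v − u)/v = 39.4 × (342 − 16)/342 ≈ 37.56 kHz.
On reflection it acts as a source moving away from the stationary detector: f₂ = f₁ · v/(v + u) = 37.56 × 342/358 ≈ 35.88 kHz.
Equivalently f₂ = f₀ · (v − u)/(v + u).
Beat frequency (with f₀ = 39400 Hz): |f₂ − f₀| = 2u·f₀/(v + u) = 2 × 16 × 39400/358 ≈ 3522 Hz.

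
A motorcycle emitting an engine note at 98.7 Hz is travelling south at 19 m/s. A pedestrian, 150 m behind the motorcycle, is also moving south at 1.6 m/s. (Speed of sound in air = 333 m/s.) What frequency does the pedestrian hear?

94 Hz

The pedestrian is behind, so the motorcycle is moving away from it while the pedestrian is moving toward the motorcycle.
Both move, so f' = f · (v + v_o)/(v + v_s).
f' = 98.7 × (333 + 1.6)/(333 + 19) = 98.7 × 334.6/352 ≈ 94 Hz.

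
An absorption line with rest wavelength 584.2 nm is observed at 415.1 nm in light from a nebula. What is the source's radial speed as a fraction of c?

0.329c

λ'/λ₀ = 0.7105 < 1 (blueshift), so the source is approaching.
λ'/λ₀ = √((1 − β)/(1 + β)) for an approaching source ⇒ β = (1 − r²)/(1 + r²) with r = λ'/λ₀.
β = (1 − 0.5049)/(1 + 0.5049) ≈ 0.329.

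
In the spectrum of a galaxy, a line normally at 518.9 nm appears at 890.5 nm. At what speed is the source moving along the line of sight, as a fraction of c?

0.493

λ'/λ₀ = 1.7161 > 1 (redshift), so the source is receding.
λ'/λ₀ = √((1 + β)/(1 − β)) for a receding source ⇒ β = (r² − 1)/(r² + 1) with r = λ'/λ₀.
β = (2.9451 − 1)/(2.9451 + 1) ≈ 0.493.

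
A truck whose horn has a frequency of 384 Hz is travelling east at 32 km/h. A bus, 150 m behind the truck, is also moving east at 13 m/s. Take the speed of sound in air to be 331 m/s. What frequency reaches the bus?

32 km/h = 8.889 m/s.
The bus is behind, so the truck is moving away from it while the bus is moving toward the truck.
Both move, so f' = f · (v + v_o)/(v + v_s).
f' = 384 × (331 + 13)/(331 + 8.889) = 384 × 344/339.89 ≈ 389 Hz.

389 Hz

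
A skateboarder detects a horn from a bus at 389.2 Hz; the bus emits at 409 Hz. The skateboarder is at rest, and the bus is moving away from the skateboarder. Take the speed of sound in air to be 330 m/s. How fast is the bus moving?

16.8 m/s

f' = f · v/(v + v_s) ⇒ v_s = v · |1 − f/f'|.
v_s = 330 × |1 − 409/389.2| = 330 × 0.05087 ≈ 16.8 m/s.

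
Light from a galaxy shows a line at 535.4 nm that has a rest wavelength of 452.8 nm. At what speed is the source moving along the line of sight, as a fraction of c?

0.166

λ'/λ₀ = 1.1824 > 1 (redshift), so the source is receding.
λ'/λ₀ = √((1 + β)/(1 − β)) for a receding source ⇒ β = (r² − 1)/(r² + 1) with r = λ'/λ₀.
β = (1.3981 − 1)/(1.3981 + 1) ≈ 0.166.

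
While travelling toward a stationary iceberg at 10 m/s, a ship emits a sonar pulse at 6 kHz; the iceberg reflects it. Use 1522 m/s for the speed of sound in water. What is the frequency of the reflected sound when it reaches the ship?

The iceberg receives the sound from a moving source: f₁ = f₀ · v/(v − v_e) = 6 × 1522/1512 ≈ 6.04 kHz.
On the return leg the ship is a moving observer: f₂ = f₁ · (v + v_e)/v = 6.04 × 1532/1522 ≈ 6.08 kHz.

6.08 kHz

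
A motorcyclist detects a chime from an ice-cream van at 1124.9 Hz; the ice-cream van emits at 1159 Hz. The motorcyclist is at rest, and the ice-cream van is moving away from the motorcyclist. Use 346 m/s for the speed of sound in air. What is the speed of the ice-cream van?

f' = f · v/(v + v_s) ⇒ v_s = v · |1 − f/f'|.
v_s = 346 × |1 − 1159/1124.9| = 346 × 0.03031 ≈ 10.5 m/s.

10.5 m/s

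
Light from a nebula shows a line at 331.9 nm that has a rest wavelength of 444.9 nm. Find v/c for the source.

0.285

λ'/λ₀ = 0.7460 < 1 (blueshift), so the source is approaching.
λ'/λ₀ = √((1 − β)/(1 + β)) for an approaching source ⇒ β = (1 − r²)/(1 + r²) with r = λ'/λ₀.
β = (1 − 0.5565)/(1 + 0.5565) ≈ 0.285.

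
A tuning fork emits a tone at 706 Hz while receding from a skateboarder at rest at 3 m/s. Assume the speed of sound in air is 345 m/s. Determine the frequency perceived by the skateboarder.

700 Hz

Only the source moves, away from the listener, so f' = f · v/(v + v_s).
f' = 706 × 345/(345 + 3) = 706 × 345/348 ≈ 700 Hz.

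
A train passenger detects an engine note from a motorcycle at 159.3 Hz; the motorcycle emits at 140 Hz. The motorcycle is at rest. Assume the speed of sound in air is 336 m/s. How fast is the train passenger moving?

f' > f, so the train passenger is approaching.
f' = f · (v + v_o)/v ⇒ v_o = v · |f'/f − 1|.
v_o = 336 × |159.3/140 − 1| = 336 × 0.1379 ≈ 46 m/s.

46 m/s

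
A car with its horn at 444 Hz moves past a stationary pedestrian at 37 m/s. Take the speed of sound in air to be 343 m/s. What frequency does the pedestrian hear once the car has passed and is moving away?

Receding: f₂ = f · v/(v + v_s) = 444 × 343/380 ≈ 401 Hz.

401 Hz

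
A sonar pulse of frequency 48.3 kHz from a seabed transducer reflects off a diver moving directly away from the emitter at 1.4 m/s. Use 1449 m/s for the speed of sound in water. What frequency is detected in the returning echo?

48.2 kHz

At the diver (a moving observer), f₁ = f₀ · (v − u)/v = 48.3 × 1447.6/1449 ≈ 48.3 kHz.
On reflection it acts as a source moving away from the stationary detector: f₂ = f₁ · v/(v + u) = 48.3 × 1449/1450.4 ≈ 48.2 kHz.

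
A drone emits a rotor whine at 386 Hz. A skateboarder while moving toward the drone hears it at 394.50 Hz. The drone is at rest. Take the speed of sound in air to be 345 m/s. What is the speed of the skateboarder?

f' = f · (v + v_o)/v ⇒ v_o = v · |f'/f − 1|.
v_o = 345 × |394.50/386 − 1| = 345 × 0.02202 ≈ 7.6 m/s.

7.6 m/s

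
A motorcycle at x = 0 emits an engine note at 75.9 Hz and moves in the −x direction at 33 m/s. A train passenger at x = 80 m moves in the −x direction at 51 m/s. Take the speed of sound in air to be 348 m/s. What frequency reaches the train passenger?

The observer lies on the +x side, so the source is heading away from the observer and the observer is heading toward the source.
General Doppler shift: f' = f · (v + v_o)/(v + v_s).
f' = 75.9 × (348 + 51)/(348 + 33) = 75.9 × 399/381 ≈ 79 Hz.

79 Hz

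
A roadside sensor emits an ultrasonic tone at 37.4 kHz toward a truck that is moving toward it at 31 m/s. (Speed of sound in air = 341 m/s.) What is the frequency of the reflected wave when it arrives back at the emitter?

44.9 kHz

At the truck (a moving observer), f₁ = f₀ · (v + u)/v = 37.4 × 372/341 ≈ 40.8 kHz.
On reflection it acts as a source moving toward the stationary detector: f₂ = f₁ · v/(v − u) = 40.8 × 341/310 ≈ 44.9 kHz.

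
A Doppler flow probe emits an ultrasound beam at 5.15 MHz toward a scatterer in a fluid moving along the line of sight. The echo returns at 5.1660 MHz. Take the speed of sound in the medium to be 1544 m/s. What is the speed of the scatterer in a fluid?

Double Doppler shift off a moving reflector: f₂ = f₀ · (v + u)/(v − u) (u > 0 toward emitter).
Rearranging, u = v · (f₂ − f₀)/(f₂ + f₀) = 1544 × 0.0160/10.3160 ≈ 2.39 m/s.
So the scatterer in a fluid is moving at 2.39 m/s toward the emitter.

2.39 m/s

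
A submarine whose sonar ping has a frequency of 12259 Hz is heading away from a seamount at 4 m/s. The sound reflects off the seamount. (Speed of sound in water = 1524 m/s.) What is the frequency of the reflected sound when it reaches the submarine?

12195 Hz

The seamount receives the sound from a moving source: f₁ = f₀ · v/(v + v_e) = 12259 × 1524/1528 ≈ 12227 Hz.
On the return leg the submarine is a moving observer: f₂ = f₁ · (v − v_e)/v = 12227 × 1520/1524 ≈ 12195 Hz.
Equivalently f₂ = f₀ · (v − v_e)/(v + v_e).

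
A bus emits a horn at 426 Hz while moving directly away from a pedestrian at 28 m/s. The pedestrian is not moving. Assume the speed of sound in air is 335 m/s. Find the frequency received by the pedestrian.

Only the source moves, away from the listener, so f' = f · v/(v + v_s).
f' = 426 × 335/(335 + 28) = 426 × 335/363 ≈ 393 Hz.

393 Hz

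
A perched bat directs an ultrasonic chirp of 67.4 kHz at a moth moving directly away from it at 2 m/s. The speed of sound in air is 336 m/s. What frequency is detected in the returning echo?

66.6 kHz

The moth first receives the wave as a moving observer: f₁ = f₀ · (v − u)/v = 67.4 × (336 − 2)/336 ≈ 67.0 kHz.
The reflection then acts as a moving source: f₂ = f₁ · v/(v + u) ≈ 66.6 kHz.
Equivalently f₂ = f₀ · (v − u)/(v + u).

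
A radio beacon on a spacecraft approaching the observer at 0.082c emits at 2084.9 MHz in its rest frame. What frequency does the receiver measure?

Relativistic Doppler for frequency: f' = f₀ · √((1 + β)/(1 − β)).
f' = 2084.9 × √(1.0820/0.9180) = 2084.9 × 1.08566 ≈ 2263.5 MHz.

2263.5 MHz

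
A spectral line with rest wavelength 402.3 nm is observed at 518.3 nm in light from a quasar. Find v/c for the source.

λ'/λ₀ = 1.2883 > 1 (redshift), so the source is receding.
λ'/λ₀ = √((1 + β)/(1 − β)) for a receding source ⇒ β = (r² − 1)/(r² + 1) with r = λ'/λ₀.
β = (1.6598 − 1)/(1.6598 + 1) ≈ 0.248.

0.248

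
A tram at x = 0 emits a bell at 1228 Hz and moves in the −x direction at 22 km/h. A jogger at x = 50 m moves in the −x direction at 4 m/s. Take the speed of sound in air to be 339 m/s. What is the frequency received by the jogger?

1220 Hz

22 km/h = 6.111 m/s.
The observer lies on the +x side, so the source is heading away from the observer and the observer is heading toward the source.
Both move, so f' = f · (v + v_o)/(v + v_s).
f' = 1228 × (339 + 4)/(339 + 6.111) = 1228 × 343/345.11 ≈ 1220 Hz.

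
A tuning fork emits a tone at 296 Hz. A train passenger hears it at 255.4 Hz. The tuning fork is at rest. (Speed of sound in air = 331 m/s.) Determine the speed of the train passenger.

f' < f, so the train passenger is receding.
f' = f · (v − v_o)/v ⇒ v_o = v · |f'/f − 1|.
v_o = 331 × |255.4/296 − 1| = 331 × 0.1372 ≈ 45 m/s.

45 m/s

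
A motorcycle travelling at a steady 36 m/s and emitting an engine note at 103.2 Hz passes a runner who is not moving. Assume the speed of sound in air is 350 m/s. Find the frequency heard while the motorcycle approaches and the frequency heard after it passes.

Approaching: f₁ = f · v/(v − v_s) = 103.2 × 350/314 ≈ 115 Hz.
Receding: f₂ = f · v/(v + v_s) = 103.2 × 350/386 ≈ 94 Hz.

115 Hz approaching; 94 Hz receding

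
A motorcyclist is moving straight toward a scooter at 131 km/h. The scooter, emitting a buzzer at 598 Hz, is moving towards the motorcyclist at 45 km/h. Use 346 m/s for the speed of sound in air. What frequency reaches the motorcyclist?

45 km/h = 12.5 m/s; 131 km/h = 36.39 m/s.
Both move, so f' = f · (v + v_o)/(v − v_s).
f' = 598 × (346 + 36.39)/(346 − 12.5) = 598 × 382.39/333.5 ≈ 686 Hz.

686 Hz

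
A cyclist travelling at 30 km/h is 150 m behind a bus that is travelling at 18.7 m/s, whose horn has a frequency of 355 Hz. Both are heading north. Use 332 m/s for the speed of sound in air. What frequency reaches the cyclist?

30 km/h = 8.333 m/s.
The cyclist is behind, so the bus is moving away from it while the cyclist is moving toward the bus.
Both move, so f' = f · (v + v_o)/(v + v_s).
f' = 355 × (332 + 8.333)/(332 + 18.7) = 355 × 340.33/350.7 ≈ 345 Hz.

345 Hz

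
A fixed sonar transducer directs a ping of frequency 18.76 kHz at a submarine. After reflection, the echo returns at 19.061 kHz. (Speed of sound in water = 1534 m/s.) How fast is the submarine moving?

Double Doppler shift off a moving reflector: f₂ = f₀ · (v + u)/(v − u) (u > 0 toward emitter).
Rearranging, u = v · (f₂ − f₀)/(f₂ + f₀) = 1534 × 0.301/37.821 ≈ 12.2 m/s.
So the submarine is moving at 12.2 m/s toward the emitter.

12.2 m/s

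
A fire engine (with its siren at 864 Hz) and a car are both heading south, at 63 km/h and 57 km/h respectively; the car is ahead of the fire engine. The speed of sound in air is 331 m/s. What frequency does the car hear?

63 km/h = 17.5 m/s; 57 km/h = 15.83 m/s.
The car is ahead, so the fire engine is moving toward it while the car is moving away from the fire engine.
Both move, so f' = f · (v − v_o)/(v − v_s).
f' = 864 × (331 − 15.83)/(331 − 17.5) = 864 × 315.17/313.5 ≈ 869 Hz.

869 Hz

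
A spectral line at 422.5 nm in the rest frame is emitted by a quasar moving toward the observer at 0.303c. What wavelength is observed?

Relativistic Doppler for wavelength: λ' = λ₀ · √((1 − β)/(1 + β)).
λ' = 422.5 × √(0.6970/1.3030) = 422.5 × 0.73138 ≈ 309.0 nm.

309.0 nm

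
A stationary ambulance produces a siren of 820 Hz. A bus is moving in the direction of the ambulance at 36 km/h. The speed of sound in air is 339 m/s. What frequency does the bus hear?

844 Hz

36 km/h = 10 m/s.
Moving observer, stationary source: f' = f · (v + v_o)/v.
f' = 820 × (339 + 10)/339 = 820 × 349/339 ≈ 844 Hz.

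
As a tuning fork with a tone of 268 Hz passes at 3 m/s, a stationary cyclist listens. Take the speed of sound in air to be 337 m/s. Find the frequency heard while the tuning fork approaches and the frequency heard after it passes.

270 Hz approaching; 266 Hz receding

Approaching: f₁ = f · v/(v − v_s) = 268 × 337/334 ≈ 270 Hz.
Receding: f₂ = f · v/(v + v_s) = 268 × 337/340 ≈ 266 Hz.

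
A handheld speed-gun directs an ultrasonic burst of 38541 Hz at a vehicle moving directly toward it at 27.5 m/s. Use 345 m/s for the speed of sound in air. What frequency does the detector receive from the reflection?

45217 Hz

The vehicle first receives the wave as a moving observer: f₁ = f₀ · (v + u)/v = 38541 × (345 + 27.5)/345 ≈ 41613 Hz.
On reflection it acts as a source moving toward the stationary detector: f₂ = f₁ · v/(v − u) = 41613 × 345/317.5 ≈ 45217 Hz.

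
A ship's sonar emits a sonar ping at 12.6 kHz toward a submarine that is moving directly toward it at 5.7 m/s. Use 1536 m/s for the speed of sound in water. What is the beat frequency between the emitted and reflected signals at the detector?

94 Hz

The submarine first receives the wave as a moving observer: f₁ = f₀ · (v + u)/v = 12.6 × (1536 + 5.7)/1536 ≈ 12.6468 kHz.
On reflection it acts as a source moving toward the stationary detector: f₂ = f₁ · v/(v − u) = 12.6468 × 1536/1530.3 ≈ 12.6939 kHz.
Beat frequency (with f₀ = 12600 Hz): |f₂ − f₀| = 2u·f₀/(v − u) = 2 × 5.7 × 12600/1530.3 ≈ 94 Hz.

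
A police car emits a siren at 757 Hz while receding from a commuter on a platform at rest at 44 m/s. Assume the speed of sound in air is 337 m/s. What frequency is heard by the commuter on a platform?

Only the source moves, away from the listener, so f' = f · v/(v + v_s).
f' = 757 × 337/(337 + 44) = 757 × 337/381 ≈ 670 Hz.

670 Hz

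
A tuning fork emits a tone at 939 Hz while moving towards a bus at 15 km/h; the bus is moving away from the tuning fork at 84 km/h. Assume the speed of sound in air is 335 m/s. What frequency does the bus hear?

885 Hz

15 km/h = 4.167 m/s; 84 km/h = 23.33 m/s.
General Doppler shift: f' = f · (v − v_o)/(v − v_s).
f' = 939 × (335 − 23.33)/(335 − 4.167) = 939 × 311.67/330.83 ≈ 885 Hz.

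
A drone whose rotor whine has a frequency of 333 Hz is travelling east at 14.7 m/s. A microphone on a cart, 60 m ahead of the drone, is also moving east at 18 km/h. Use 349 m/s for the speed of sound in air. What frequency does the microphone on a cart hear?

18 km/h = 5 m/s.
The microphone on a cart is ahead, so the drone is moving toward it while the microphone on a cart is moving away from the drone.
Both move, so f' = f · (v − v_o)/(v − v_s).
f' = 333 × (349 − 5)/(349 − 14.7) = 333 × 344/334.3 ≈ 343 Hz.

343 Hz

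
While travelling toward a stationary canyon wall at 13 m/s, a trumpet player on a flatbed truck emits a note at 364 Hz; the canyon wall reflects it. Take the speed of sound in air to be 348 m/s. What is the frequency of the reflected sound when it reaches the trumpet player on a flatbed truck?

392 Hz

The canyon wall receives the sound from a moving source: f₁ = f₀ · v/(v − v_e) = 364 × 348/335 ≈ 378 Hz.
On the return leg the trumpet player on a flatbed truck is a moving observer: f₂ = f₁ · (v + v_e)/v = 378 × 361/348 ≈ 392 Hz.
Equivalently f₂ = f₀ · (v + v_e)/(v − v_e).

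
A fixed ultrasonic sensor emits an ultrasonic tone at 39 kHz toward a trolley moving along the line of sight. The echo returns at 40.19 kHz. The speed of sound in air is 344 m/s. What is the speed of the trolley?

5.2 m/s

Double Doppler shift off a moving reflector: f₂ = f₀ · (v + u)/(v − u) (u > 0 toward emitter).
Rearranging, u = v · (f₂ − f₀)/(f₂ + f₀) = 344 × 1.19/79.19 ≈ 5.2 m/s.
So the trolley is moving at 5.2 m/s toward the emitter.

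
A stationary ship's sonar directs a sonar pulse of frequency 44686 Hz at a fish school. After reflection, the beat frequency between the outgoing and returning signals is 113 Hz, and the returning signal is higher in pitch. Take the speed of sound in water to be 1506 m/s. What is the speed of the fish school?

1.90 m/s

Double Doppler shift off a moving reflector: f₂ = f₀ · (v + u)/(v − u) (u > 0 toward emitter).
Returning signal is higher, so f₂ = f₀ + Δf = 44686 + 113 = 44799 Hz.
Rearranging, u = v · (f₂ − f₀)/(f₂ + f₀) = 1506 × 113/89485 ≈ 1.90 m/s.
So the fish school is moving at 1.90 m/s toward the emitter.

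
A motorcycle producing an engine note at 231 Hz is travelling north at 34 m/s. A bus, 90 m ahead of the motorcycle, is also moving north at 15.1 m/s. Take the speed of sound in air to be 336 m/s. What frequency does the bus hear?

245 Hz

The bus is ahead, so the motorcycle is moving toward it while the bus is moving away from the motorcycle.
General Doppler shift: f' = f · (v − v_o)/(v − v_s).
f' = 231 × (336 − 15.1)/(336 − 34) = 231 × 320.9/302 ≈ 245 Hz.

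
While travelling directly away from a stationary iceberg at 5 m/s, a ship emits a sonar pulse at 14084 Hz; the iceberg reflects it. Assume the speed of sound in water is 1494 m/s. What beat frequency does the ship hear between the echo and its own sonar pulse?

The iceberg receives the sound from a moving source: f₁ = f₀ · v/(v + v_e) = 14084 × 1494/1499 ≈ 14037.0 Hz.
On the return leg the ship is a moving observer: f₂ = f₁ · (v − v_e)/v = 14037.0 × 1489/1494 ≈ 13990.0 Hz.
Beat against the emitted tone: |f₂ − f₀| = 2v_e·f₀/(v + v_e) = 2 × 5 × 14084/1499 ≈ 94 Hz.

94 Hz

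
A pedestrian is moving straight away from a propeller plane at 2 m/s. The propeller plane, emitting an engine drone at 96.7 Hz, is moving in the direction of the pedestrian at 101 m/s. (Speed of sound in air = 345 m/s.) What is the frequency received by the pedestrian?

General Doppler shift: f' = f · (v − v_o)/(v − v_s).
f' = 96.7 × (345 − 2)/(345 − 101) = 96.7 × 343/244 ≈ 136 Hz.

136 Hz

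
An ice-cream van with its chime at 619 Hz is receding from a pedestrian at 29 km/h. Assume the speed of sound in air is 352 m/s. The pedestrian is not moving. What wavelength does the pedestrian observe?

58.2 cm

29 km/h = 8.056 m/s.
With the source moving away from a stationary observer, f' = f · v/(v + v_s).
f' = 619 × 352/(352 + 8.056) ≈ 605 Hz.
λ' = v/f' = 352/605.151 ≈ 58.2 cm.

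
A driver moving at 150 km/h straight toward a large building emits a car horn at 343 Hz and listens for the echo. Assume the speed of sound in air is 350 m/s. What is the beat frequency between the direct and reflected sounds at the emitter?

150 km/h = 41.67 m/s.
The large building receives the sound from a moving source: f₁ = f₀ · v/(v − v_e) = 343 × 350/308.33 ≈ 389.4 Hz.
On the return leg the driver is a moving observer: f₂ = f₁ · (v + v_e)/v = 389.4 × 391.67/350 ≈ 435.7 Hz.
Equivalently f₂ = f₀ · (v + v_e)/(v − v_e).
Beat against the emitted tone: |f₂ − f₀| = 2v_e·f₀/(v − v_e) = 2 × 41.67 × 343/308.33 ≈ 93 Hz.

93 Hz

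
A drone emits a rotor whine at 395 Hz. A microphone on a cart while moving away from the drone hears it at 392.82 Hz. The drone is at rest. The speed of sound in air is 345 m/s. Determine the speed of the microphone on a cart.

f' = f · (v − v_o)/v ⇒ v_o = v · |f'/f − 1|.
v_o = 345 × |392.82/395 − 1| = 345 × 0.005519 ≈ 1.90 m/s.

1.90 m/s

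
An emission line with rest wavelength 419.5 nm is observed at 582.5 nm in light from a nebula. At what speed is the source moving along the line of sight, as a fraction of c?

0.317

λ'/λ₀ = 1.3886 > 1 (redshift), so the source is receding.
λ'/λ₀ = √((1 + β)/(1 − β)) for a receding source ⇒ β = (r² − 1)/(r² + 1) with r = λ'/λ₀.
β = (1.9281 − 1)/(1.9281 + 1) ≈ 0.317.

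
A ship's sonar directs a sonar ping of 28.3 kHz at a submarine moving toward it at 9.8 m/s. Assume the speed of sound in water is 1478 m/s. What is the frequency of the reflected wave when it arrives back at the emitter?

28.7 kHz

The submarine first receives the wave as a moving observer: f₁ = f₀ · (v + u)/v = 28.3 × (1478 + 9.8)/1478 ≈ 28.5 kHz.
On reflection it acts as a source moving toward the stationary detector: f₂ = f₁ · v/(v − u) = 28.5 × 1478/1468.2 ≈ 28.7 kHz.
Equivalently f₂ = f₀ · (v + u)/(v − u).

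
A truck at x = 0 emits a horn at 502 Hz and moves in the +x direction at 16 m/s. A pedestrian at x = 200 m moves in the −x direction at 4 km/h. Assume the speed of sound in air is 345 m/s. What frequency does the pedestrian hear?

528 Hz

4 km/h = 1.111 m/s.
The observer lies on the +x side, so the source is heading toward the observer and the observer is heading toward the source.
With source approaching and observer approaching, f' = f · (v + v_o)/(v − v_s).
f' = 502 × (345 + 1.111)/(345 − 16) = 502 × 346.11/329 ≈ 528 Hz.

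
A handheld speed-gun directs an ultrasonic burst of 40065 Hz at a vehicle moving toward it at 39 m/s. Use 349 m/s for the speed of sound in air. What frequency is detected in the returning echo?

50146 Hz

The vehicle first receives the wave as a moving observer: f₁ = f₀ · (v + u)/v = 40065 × (349 + 39)/349 ≈ 44542 Hz.
On reflection it acts as a source moving toward the stationary detector: f₂ = f₁ · v/(v − u) = 44542 × 349/310 ≈ 50146 Hz.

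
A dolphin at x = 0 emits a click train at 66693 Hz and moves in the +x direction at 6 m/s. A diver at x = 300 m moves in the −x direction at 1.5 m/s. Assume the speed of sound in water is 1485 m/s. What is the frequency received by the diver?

67031 Hz

The observer lies on the +x side, so the source is heading toward the observer and the observer is heading toward the source.
With source approaching and observer approaching, f' = f · (v + v_o)/(v − v_s).
f' = 66693 × (1485 + 1.5)/(1485 − 6) = 66693 × 1486.5/1479 ≈ 67031 Hz.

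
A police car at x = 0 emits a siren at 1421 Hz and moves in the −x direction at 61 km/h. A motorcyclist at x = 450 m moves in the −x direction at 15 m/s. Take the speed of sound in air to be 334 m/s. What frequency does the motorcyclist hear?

1413 Hz

61 km/h = 16.94 m/s.
The observer lies on the +x side, so the source is heading away from the observer and the observer is heading toward the source.
General Doppler shift: f' = f · (v + v_o)/(v + v_s).
f' = 1421 × (334 + 15)/(334 + 16.94) = 1421 × 349/350.94 ≈ 1413 Hz.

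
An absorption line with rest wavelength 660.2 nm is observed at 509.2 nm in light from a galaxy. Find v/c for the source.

0.254c

λ'/λ₀ = 0.7713 < 1 (blueshift), so the source is approaching.
λ'/λ₀ = √((1 − β)/(1 + β)) for an approaching source ⇒ β = (1 − r²)/(1 + r²) with r = λ'/λ₀.
β = (1 − 0.5949)/(1 + 0.5949) ≈ 0.254.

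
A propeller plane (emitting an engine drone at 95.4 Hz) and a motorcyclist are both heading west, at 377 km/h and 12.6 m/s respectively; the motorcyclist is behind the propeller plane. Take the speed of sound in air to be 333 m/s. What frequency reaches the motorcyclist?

75 Hz

377 km/h = 104.7 m/s.
The motorcyclist is behind, so the propeller plane is moving away from it while the motorcyclist is moving toward the propeller plane.
General Doppler shift: f' = f · (v + v_o)/(v + v_s).
f' = 95.4 × (333 + 12.6)/(333 + 104.7) = 95.4 × 345.6/437.72 ≈ 75 Hz.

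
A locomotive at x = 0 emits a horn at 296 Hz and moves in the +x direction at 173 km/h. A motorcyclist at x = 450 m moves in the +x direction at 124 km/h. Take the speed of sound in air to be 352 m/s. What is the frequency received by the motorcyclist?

173 km/h = 48.06 m/s; 124 km/h = 34.44 m/s.
The observer lies on the +x side, so the source is heading toward the observer and the observer is heading away from the source.
With source approaching and observer receding, f' = f · (v − v_o)/(v − v_s).
f' = 296 × (352 − 34.44)/(352 − 48.06) = 296 × 317.56/303.94 ≈ 309 Hz.

309 Hz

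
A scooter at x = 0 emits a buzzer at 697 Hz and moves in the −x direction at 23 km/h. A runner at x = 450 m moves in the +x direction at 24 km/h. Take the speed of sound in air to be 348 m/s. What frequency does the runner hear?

23 km/h = 6.389 m/s; 24 km/h = 6.667 m/s.
The observer lies on the +x side, so the source is heading away from the observer and the observer is heading away from the source.
Both move, so f' = f · (v − v_o)/(v + v_s).
f' = 697 × (348 − 6.667)/(348 + 6.389) = 697 × 341.33/354.39 ≈ 671 Hz.

671 Hz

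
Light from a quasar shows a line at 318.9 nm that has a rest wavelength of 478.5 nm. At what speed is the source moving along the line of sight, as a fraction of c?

0.385

λ'/λ₀ = 0.6665 < 1 (blueshift), so the source is approaching.
λ'/λ₀ = √((1 − β)/(1 + β)) for an approaching source ⇒ β = (1 − r²)/(1 + r²) with r = λ'/λ₀.
β = (1 − 0.4442)/(1 + 0.4442) ≈ 0.385.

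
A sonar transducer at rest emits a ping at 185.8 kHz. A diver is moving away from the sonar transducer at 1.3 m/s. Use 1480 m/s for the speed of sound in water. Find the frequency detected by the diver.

Only the observer moves, away from the source, so f' = f · (v − v_o)/v.
f' = 185.8 × (1480 − 1.3)/1480 = 185.8 × 1478.7/1480 ≈ 185.6 kHz.

185.6 kHz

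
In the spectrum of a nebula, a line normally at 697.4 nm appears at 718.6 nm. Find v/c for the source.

λ'/λ₀ = 1.0304 > 1 (redshift), so the source is receding.
λ'/λ₀ = √((1 + β)/(1 − β)) for a receding source ⇒ β = (r² − 1)/(r² + 1) with r = λ'/λ₀.
β = (1.0617 − 1)/(1.0617 + 1) ≈ 0.030.

0.030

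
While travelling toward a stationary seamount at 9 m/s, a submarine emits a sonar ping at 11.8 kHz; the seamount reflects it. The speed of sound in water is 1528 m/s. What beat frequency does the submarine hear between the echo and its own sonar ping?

The seamount receives the sound from a moving source: f₁ = f₀ · v/(v − v_e) = 11.8 × 1528/1519 ≈ 11.8699 kHz.
On the return leg the submarine is a moving observer: f₂ = f₁ · (v + v_e)/v = 11.8699 × 1537/1528 ≈ 11.9398 kHz.
Beat against the emitted tone (with f₀ = 11800 Hz): |f₂ − f₀| = 2v_e·f₀/(v − v_e) = 2 × 9 × 11800/1519 ≈ 140 Hz.

140 Hz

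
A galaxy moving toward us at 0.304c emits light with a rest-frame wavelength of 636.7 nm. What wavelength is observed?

465.2 nm

Relativistic Doppler for wavelength: λ' = λ₀ · √((1 − β)/(1 + β)).
λ' = 636.7 × √(0.6960/1.3040) = 636.7 × 0.73058 ≈ 465.2 nm.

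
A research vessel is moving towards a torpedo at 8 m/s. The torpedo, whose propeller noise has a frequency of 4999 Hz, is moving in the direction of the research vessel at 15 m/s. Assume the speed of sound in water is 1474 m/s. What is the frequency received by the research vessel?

5078 Hz

General Doppler shift: f' = f · (v + v_o)/(v − v_s).
f' = 4999 × (1474 + 8)/(1474 − 15) = 4999 × 1482/1459 ≈ 5078 Hz.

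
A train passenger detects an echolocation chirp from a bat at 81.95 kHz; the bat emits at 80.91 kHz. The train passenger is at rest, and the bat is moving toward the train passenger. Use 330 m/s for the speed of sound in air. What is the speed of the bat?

4.2 m/s

f' = f · v/(v − v_s) ⇒ v_s = v · |1 − f/f'|.
v_s = 330 × |1 − 80.91/81.95| = 330 × 0.01269 ≈ 4.2 m/s.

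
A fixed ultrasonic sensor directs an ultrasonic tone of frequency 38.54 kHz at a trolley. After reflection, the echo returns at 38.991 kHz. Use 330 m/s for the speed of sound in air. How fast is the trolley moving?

Double Doppler shift off a moving reflector: f₂ = f₀ · (v + u)/(v − u) (u > 0 toward emitter).
Rearranging, u = v · (f₂ − f₀)/(f₂ + f₀) = 330 × 0.451/77.531 ≈ 1.92 m/s.
So the trolley is moving at 1.92 m/s toward the emitter.

1.92 m/s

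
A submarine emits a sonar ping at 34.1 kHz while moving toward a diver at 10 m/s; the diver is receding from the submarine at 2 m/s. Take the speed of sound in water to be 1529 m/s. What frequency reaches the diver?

34.3 kHz

General Doppler shift: f' = f · (v − v_o)/(v − v_s).
f' = 34.1 × (1529 − 2)/(1529 − 10) = 34.1 × 1527/1519 ≈ 34.3 kHz.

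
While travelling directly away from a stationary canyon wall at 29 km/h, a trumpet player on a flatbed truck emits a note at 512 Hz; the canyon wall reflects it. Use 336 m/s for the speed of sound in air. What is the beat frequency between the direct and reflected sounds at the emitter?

29 km/h = 8.056 m/s.
The canyon wall receives the sound from a moving source: f₁ = f₀ · v/(v + v_e) = 512 × 336/344.06 ≈ 500.0 Hz.
On the return leg the trumpet player on a flatbed truck is a moving observer: f₂ = f₁ · (v − v_e)/v = 500.0 × 327.94/336 ≈ 488.0 Hz.
Beat against the emitted tone: |f₂ − f₀| = 2v_e·f₀/(v + v_e) = 2 × 8.056 × 512/344.06 ≈ 24.0 Hz.

24.0 Hz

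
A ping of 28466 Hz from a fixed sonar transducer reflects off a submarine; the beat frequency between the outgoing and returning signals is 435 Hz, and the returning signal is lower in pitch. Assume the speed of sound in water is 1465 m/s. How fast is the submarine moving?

11.3 m/s

Double Doppler shift off a moving reflector: f₂ = f₀ · (v + u)/(v − u) (u > 0 toward emitter).
Returning signal is lower, so f₂ = f₀ − Δf = 28466 − 435 = 28031 Hz.
Rearranging, u = v · (f₂ − f₀)/(f₂ + f₀) = 1465 × -435/56497 ≈ -11.3 m/s.
So the submarine is moving at 11.3 m/s away from the emitter.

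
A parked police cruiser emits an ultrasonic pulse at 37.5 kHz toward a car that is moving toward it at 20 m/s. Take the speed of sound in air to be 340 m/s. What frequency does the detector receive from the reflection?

At the car (a moving observer), f₁ = f₀ · (v + u)/v = 37.5 × 360/340 ≈ 39.7 kHz.
The reflection then acts as a moving source: f₂ = f₁ · v/(v − u) ≈ 42.2 kHz.

42.2 kHz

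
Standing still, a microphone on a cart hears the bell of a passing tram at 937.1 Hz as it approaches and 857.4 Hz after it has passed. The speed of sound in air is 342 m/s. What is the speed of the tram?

15.2 m/s

f₁/f₂ = (v + v_s)/(v − v_s), so v_s = v · (f₁ − f₂)/(f₁ + f₂).
v_s = 342 × (937.1 − 857.4)/(937.1 + 857.4) = 342 × 79.7/1794.5 ≈ 15.2 m/s.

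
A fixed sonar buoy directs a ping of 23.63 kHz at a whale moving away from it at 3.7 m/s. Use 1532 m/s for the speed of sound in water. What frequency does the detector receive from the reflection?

23.5 kHz

At the whale (a moving observer), f₁ = f₀ · (v − u)/v = 23.63 × 1528.3/1532 ≈ 23.6 kHz.
On reflection it acts as a source moving away from the stationary detector: f₂ = f₁ · v/(v + u) = 23.6 × 1532/1535.7 ≈ 23.5 kHz.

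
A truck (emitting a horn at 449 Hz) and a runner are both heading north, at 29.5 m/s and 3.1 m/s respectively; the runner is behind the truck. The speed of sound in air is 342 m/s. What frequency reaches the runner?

417 Hz

The runner is behind, so the truck is moving away from it while the runner is moving toward the truck.
With source receding and observer approaching, f' = f · (v + v_o)/(v + v_s).
f' = 449 × (342 + 3.1)/(342 + 29.5) = 449 × 345.1/371.5 ≈ 417 Hz.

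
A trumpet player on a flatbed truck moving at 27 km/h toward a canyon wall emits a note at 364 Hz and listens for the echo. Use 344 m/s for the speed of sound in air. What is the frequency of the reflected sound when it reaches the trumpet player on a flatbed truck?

27 km/h = 7.5 m/s.
The canyon wall receives the sound from a moving source: f₁ = f₀ · v/(v − v_e) = 364 × 344/336.5 ≈ 372 Hz.
On the return leg the trumpet player on a flatbed truck is a moving observer: f₂ = f₁ · (v + v_e)/v = 372 × 351.5/344 ≈ 380 Hz.
Equivalently f₂ = f₀ · (v + v_e)/(v − v_e).

380 Hz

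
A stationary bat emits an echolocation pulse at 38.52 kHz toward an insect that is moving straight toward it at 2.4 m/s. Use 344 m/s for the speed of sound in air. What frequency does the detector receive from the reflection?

The insect first receives the wave as a moving observer: f₁ = f₀ · (v + u)/v = 38.52 × (344 + 2.4)/344 ≈ 38.8 kHz.
The reflection then acts as a moving source: f₂ = f₁ · v/(v − u) ≈ 39.1 kHz.

39.1 kHz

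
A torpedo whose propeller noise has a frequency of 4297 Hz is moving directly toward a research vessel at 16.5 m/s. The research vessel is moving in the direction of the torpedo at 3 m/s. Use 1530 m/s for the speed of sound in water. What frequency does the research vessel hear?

4352 Hz

Both move, so f' = f · (v + v_o)/(v − v_s).
f' = 4297 × (1530 + 3)/(1530 − 16.5) = 4297 × 1533/1513.5 ≈ 4352 Hz.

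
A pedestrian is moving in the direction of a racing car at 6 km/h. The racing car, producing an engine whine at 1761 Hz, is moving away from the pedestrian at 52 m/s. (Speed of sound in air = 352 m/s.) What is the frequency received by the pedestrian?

1542 Hz

6 km/h = 1.667 m/s.
With source receding and observer approaching, f' = f · (v + v_o)/(v + v_s).
f' = 1761 × (352 + 1.667)/(352 + 52) = 1761 × 353.67/404 ≈ 1542 Hz.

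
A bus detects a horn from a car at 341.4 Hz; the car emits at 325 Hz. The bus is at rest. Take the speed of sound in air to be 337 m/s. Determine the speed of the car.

16.2 m/s

f' > f, so the car is approaching.
f' = f · v/(v − v_s) ⇒ v_s = v · |1 − f/f'|.
v_s = 337 × |1 − 325/341.4| = 337 × 0.04804 ≈ 16.2 m/s.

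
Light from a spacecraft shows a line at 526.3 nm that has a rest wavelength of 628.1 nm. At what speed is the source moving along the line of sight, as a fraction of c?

0.175c

λ'/λ₀ = 0.8379 < 1 (blueshift), so the source is approaching.
λ'/λ₀ = √((1 − β)/(1 + β)) for an approaching source ⇒ β = (1 − r²)/(1 + r²) with r = λ'/λ₀.
β = (1 − 0.7021)/(1 + 0.7021) ≈ 0.175.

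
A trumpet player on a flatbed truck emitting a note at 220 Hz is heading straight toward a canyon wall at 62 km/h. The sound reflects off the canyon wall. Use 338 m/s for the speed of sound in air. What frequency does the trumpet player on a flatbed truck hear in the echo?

62 km/h = 17.22 m/s.
The canyon wall receives the sound from a moving source: f₁ = f₀ · v/(v − v_e) = 220 × 338/320.78 ≈ 232 Hz.
On the return leg the trumpet player on a flatbed truck is a moving observer: f₂ = f₁ · (v + v_e)/v = 232 × 355.22/338 ≈ 244 Hz.
Equivalently f₂ = f₀ · (v + v_e)/(v − v_e).

244 Hz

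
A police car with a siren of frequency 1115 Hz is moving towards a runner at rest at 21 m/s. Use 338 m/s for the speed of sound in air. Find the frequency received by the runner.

Only the source moves, toward the listener, so f' = f · v/(v − v_s).
f' = 1115 × 338/(338 − 21) = 1115 × 338/317 ≈ 1189 Hz.

1189 Hz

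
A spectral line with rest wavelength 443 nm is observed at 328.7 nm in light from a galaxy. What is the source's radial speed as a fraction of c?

λ'/λ₀ = 0.7420 < 1 (blueshift), so the source is approaching.
λ'/λ₀ = √((1 − β)/(1 + β)) for an approaching source ⇒ β = (1 − r²)/(1 + r²) with r = λ'/λ₀.
β = (1 − 0.5505)/(1 + 0.5505) ≈ 0.290.

0.290c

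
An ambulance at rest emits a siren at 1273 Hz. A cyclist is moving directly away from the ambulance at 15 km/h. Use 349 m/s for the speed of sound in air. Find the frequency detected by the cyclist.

1258 Hz

15 km/h = 4.167 m/s.
Moving observer, stationary source: f' = f · (v − v_o)/v.
f' = 1273 × (349 − 4.167)/349 = 1273 × 344.83/349 ≈ 1258 Hz.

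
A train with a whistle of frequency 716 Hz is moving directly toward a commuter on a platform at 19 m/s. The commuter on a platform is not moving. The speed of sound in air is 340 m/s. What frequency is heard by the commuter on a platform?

Moving source, stationary observer: f' = f · v/(v − v_s) since the source is approaching.
f' = 716 × 340/(340 − 19) = 716 × 340/321 ≈ 758 Hz.

758 Hz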